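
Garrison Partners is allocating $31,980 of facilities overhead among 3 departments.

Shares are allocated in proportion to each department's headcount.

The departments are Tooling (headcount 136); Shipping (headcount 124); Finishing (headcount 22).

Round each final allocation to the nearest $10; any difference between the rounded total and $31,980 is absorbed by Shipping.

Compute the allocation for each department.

Headcount total: 282.
Raw shares: Tooling 136/282 × $31,980 = 15,422.98; Shipping 124/282 × $31,980 = 14,062.13; Finishing 22/282 × $31,980 = 2,494.89.
Rounded to nearest $10: Tooling $15,420; Shipping $14,060; Finishing $2,490. Sum = $31,970.
Difference $31,980 − $31,970 = +$10 applied to Shipping: Shipping becomes $14,070.

Tooling: $15,420; Shipping: $14,070; Finishing: $2,490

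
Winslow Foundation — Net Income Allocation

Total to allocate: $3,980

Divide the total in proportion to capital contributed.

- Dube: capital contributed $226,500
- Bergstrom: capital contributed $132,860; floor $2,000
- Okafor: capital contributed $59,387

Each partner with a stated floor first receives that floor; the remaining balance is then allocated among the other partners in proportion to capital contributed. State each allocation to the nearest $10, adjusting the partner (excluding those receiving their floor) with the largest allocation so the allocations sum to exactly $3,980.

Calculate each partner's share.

Minimums first: Bergstrom $2,000. Remaining pool $1,980.
Remaining pool split over remaining capital contributed 285,887: Dube 1,568.70 → $1,570; Okafor 411.30 → $410.

Dube: $1,570; Bergstrom: $2,000; Okafor: $410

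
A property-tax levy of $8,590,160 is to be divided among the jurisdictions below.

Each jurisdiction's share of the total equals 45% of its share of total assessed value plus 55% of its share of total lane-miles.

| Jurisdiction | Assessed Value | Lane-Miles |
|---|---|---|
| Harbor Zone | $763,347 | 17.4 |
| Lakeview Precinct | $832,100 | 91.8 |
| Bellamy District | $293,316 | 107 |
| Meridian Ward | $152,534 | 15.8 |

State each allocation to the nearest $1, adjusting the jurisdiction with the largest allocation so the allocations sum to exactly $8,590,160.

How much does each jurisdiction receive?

Assessed value total 2,041,297; lane-miles total 232.
Composite weights (45% assessed value + 55% lane-miles): Harbor Zone 0.2095; Lakeview Precinct 0.4011; Bellamy District 0.3183; Meridian Ward 0.0711.
Unrounded shares: Harbor Zone 1,799,882.30; Lakeview Precinct 3,445,205.27; Bellamy District 2,734,460.46; Meridian Ward 610,611.97.
Rounded to nearest $1: Harbor Zone $1,799,882; Lakeview Precinct $3,445,205; Bellamy District $2,734,460; Meridian Ward $610,612. Sum = $8,590,159.
Difference $8,590,160 − $8,590,159 = +$1 applied to largest allocation (Lakeview Precinct): Lakeview Precinct becomes $3,445,206.

Harbor Zone: $1,799,882 · Lakeview Precinct: $3,445,206 · Bellamy District: $2,734,460 · Meridian Ward: $610,612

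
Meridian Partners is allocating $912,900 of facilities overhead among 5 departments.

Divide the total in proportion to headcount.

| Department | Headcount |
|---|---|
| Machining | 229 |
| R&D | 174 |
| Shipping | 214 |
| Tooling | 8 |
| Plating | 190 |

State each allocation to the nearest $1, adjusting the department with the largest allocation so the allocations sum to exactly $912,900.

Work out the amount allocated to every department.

Headcount total: 815.
Pro-rata amounts: Machining 229/815 × $912,900 = 256,508.10; R&D 174/815 × $912,900 = 194,901.35; Shipping 214/815 × $912,900 = 239,706.26; Tooling 8/815 × $912,900 = 8,960.98; Plating 190/815 × $912,900 = 212,823.31.
Rounded to nearest $1: Machining $256,508; R&D $194,901; Shipping $239,706; Tooling $8,961; Plating $212,823. Sum = $912,899.
Difference $912,900 − $912,899 = +$1 applied to largest allocation (Machining): Machining becomes $256,509.

Machining: $256,509 | R&D: $194,901 | Shipping: $239,706 | Tooling: $8,961 | Plating: $212,823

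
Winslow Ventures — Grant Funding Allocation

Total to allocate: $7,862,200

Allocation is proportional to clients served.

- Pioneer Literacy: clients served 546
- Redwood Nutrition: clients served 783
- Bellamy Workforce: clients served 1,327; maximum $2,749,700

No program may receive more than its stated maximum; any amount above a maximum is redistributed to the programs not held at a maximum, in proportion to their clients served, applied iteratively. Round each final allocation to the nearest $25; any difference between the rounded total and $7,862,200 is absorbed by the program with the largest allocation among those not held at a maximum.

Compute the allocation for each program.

Combined clients served = 2,656.
Unconstrained shares: Pioneer Literacy 1,616,250.45; Redwood Nutrition 2,317,809.71; Bellamy Workforce 3,928,139.83.
Held at cap: Bellamy Workforce ($2,749,700); balance $5,112,500 reallocated over remaining clients served 1,329.
Redistributed shares: Pioneer Literacy 2,100,395.03 → $2,100,400; Redwood Nutrition 3,012,104.97 → $3,012,100.

Pioneer Literacy: $2,100,400 | Redwood Nutrition: $3,012,100 | Bellamy Workforce: $2,749,700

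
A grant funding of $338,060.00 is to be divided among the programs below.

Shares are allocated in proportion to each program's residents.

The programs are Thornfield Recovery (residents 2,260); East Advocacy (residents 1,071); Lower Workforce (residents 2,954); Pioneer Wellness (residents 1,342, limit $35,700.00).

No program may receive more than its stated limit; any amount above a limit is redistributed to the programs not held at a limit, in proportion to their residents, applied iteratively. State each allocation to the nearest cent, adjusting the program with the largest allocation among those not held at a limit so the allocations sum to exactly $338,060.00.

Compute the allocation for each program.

Residents total: 7,627.
Unconstrained shares: Thornfield Recovery 100,172.4925; East Advocacy 47,471.1236; Lower Workforce 130,933.4260; Pioneer Wellness 59,482.9579.
Held at cap: Pioneer Wellness ($35,700.00); balance $302,360.00 reallocated over remaining residents 6,285.
Remaining shares: Thornfield Recovery 108,724.5187 → $108,724.52; East Advocacy 51,523.8759 → $51,523.88; Lower Workforce 142,111.6054 → $142,111.61.
Rounding difference −$0.01 applied to Lower Workforce → $142,111.60.

Thornfield Recovery: $108,724.52 | East Advocacy: $51,523.88 | Lower Workforce: $142,111.60 | Pioneer Wellness: $35,700.00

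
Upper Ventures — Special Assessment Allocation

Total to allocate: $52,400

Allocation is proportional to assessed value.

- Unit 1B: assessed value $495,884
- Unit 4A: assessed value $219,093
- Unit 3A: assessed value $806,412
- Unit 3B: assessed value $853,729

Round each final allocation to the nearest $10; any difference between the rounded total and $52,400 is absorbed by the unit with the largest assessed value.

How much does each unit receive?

Unit 1B: $10,940; Unit 4A: $4,830; Unit 3A: $17,790; Unit 3B: $18,840

Combined assessed value = 495,884 + 219,093 + 806,412 + 853,729 = 2,375,118.
Unrounded shares: Unit 1B 10,940.22; Unit 4A 4,833.64; Unit 3A 17,791.11; Unit 3B 18,835.02.
At nearest $10: Unit 1B $10,940; Unit 4A $4,830; Unit 3A $17,790; Unit 3B $18,840. Sum = $52,400.
No rounding difference to absorb.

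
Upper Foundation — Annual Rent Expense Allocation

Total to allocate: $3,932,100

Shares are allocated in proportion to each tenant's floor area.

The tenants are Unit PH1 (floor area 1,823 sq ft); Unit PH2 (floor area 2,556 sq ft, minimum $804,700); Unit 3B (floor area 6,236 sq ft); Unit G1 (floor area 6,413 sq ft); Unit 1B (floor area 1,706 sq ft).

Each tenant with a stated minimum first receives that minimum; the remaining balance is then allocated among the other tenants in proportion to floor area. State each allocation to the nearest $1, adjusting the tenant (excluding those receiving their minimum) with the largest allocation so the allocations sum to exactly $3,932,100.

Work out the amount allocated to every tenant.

Fund the minimums — Unit PH2 $804,700. Balance $3,127,400.
Balance split over remaining floor area 16,178: Unit PH1 352,407.60 → $352,408; Unit 3B 1,205,493.04 → $1,205,493; Unit G1 1,239,709.25 → $1,239,709; Unit 1B 329,790.11 → $329,790.

Unit PH1: $352,408; Unit PH2: $804,700; Unit 3B: $1,205,493; Unit G1: $1,239,709; Unit 1B: $329,790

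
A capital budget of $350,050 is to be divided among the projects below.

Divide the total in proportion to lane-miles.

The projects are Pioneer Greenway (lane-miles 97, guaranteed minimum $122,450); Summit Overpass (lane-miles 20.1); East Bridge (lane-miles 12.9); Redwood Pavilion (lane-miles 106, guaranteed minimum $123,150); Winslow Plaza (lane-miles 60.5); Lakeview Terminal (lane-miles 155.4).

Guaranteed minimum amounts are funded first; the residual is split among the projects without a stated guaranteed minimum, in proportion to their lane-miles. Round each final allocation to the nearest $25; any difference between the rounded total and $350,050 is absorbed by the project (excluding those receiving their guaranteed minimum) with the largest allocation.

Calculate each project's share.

Fund the minimums — Pioneer Greenway $122,450; Redwood Pavilion $123,150. Balance $104,450.
Balance split over remaining lane-miles 248.9: Summit Overpass 8,434.89 → $8,425; East Bridge 5,413.44 → $5,425; Winslow Plaza 25,388.61 → $25,400; Lakeview Terminal 65,213.06 → $65,225.
Rounding difference −$25 applied to Lakeview Terminal → $65,200.

Pioneer Greenway: $122,450 · Summit Overpass: $8,425 · East Bridge: $5,425 · Redwood Pavilion: $123,150 · Winslow Plaza: $25,400 · Lakeview Terminal: $65,200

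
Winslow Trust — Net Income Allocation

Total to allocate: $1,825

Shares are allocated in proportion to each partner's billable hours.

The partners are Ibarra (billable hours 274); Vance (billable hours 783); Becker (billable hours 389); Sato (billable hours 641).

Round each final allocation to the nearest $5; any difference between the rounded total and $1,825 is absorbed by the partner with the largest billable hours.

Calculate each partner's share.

Ibarra: $240 | Vance: $685 | Becker: $340 | Sato: $560

Billable hours total: 274 + 783 + 389 + 641 = 2,087.
Raw shares: Ibarra 239.60; Vance 684.70; Becker 340.17; Sato 560.53.
At nearest $5: Ibarra $240; Vance $685; Becker $340; Sato $560. Sum = $1,825.
Sum already equals the total — no adjustment.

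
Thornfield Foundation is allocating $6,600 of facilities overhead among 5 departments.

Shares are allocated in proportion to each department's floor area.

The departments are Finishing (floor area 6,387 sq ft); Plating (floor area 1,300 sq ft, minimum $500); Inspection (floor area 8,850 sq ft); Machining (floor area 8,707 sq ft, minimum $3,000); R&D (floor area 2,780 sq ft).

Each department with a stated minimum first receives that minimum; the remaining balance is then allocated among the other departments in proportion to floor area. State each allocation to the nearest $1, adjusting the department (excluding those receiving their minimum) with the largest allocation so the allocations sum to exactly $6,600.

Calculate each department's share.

Minimums first: Plating $500; Machining $3,000. Balance $3,100.
Balance split over remaining floor area 18,017: Finishing 1,098.95 → $1,099; Inspection 1,522.73 → $1,523; R&D 478.33 → $478.

Finishing: $1,099 · Plating: $500 · Inspection: $1,523 · Machining: $3,000 · R&D: $478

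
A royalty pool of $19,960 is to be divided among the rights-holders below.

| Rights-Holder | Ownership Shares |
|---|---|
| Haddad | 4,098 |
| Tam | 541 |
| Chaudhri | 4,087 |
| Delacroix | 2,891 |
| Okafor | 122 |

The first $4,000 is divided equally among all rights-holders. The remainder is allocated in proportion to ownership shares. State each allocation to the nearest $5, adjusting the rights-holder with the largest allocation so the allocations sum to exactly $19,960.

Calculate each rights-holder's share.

Equal tier: $4,000 ÷ 5 = $800 apiece.
Remainder $15,960 by ownership shares (total 11,739): Haddad 5,571.52 → $5,570; Tam 735.53 → $735; Chaudhri 5,556.57 → $5,555; Delacroix 3,930.52 → $3,930; Okafor 165.87 → $165.
Rounding difference +$5 on remainder applied to Haddad.
Totals: Haddad $800 + $5,575 = $6,375; Tam $800 + $735 = $1,535; Chaudhri $800 + $5,555 = $6,355; Delacroix $800 + $3,930 = $4,730; Okafor $800 + $165 = $965.

Haddad: $6,375 | Tam: $1,535 | Chaudhri: $6,355 | Delacroix: $4,730 | Okafor: $965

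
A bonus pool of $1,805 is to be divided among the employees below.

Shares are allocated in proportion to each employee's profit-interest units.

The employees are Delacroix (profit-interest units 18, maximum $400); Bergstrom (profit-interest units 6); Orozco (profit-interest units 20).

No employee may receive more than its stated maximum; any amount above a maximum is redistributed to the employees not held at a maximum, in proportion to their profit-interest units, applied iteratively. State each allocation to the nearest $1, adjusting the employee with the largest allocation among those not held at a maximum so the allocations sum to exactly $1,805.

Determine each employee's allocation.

Delacroix: $400 · Bergstrom: $324 · Orozco: $1,081

Combined profit-interest units = 44.
Unconstrained shares: Delacroix 738.41; Bergstrom 246.14; Orozco 820.45.
Held at cap: Delacroix ($400); balance $1,405 reallocated over remaining profit-interest units 26.
Redistributed shares: Bergstrom 324.23 → $324; Orozco 1,080.77 → $1,081.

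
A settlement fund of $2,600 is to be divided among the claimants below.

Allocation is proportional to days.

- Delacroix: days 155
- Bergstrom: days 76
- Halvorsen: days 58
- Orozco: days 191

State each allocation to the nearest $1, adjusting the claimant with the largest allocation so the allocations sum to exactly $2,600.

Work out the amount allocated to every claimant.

Delacroix: $840; Bergstrom: $412; Halvorsen: $314; Orozco: $1,034

Total days = 480.
Pro-rata amounts: Delacroix 155/480 × $2,600 = 839.58; Bergstrom 76/480 × $2,600 = 411.67; Halvorsen 58/480 × $2,600 = 314.17; Orozco 191/480 × $2,600 = 1,034.58.
After rounding ($1): Delacroix $840; Bergstrom $412; Halvorsen $314; Orozco $1,035. Sum = $2,601.
Difference $2,600 − $2,601 = −$1 applied to largest allocation (Orozco): Orozco becomes $1,034.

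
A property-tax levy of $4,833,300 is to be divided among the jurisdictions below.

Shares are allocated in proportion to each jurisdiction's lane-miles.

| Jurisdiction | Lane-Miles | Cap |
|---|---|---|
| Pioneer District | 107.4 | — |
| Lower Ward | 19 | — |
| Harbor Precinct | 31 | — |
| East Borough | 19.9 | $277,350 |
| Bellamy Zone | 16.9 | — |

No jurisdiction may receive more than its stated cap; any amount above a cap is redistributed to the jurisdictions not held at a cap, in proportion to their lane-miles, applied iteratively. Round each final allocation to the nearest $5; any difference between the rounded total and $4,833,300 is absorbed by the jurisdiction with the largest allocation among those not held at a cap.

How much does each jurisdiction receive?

Combined lane-miles = 194.2.
Proportional shares (ignoring caps): Pioneer District 2,672,999.07; Lower Ward 472,876.93; Harbor Precinct 771,536.05; East Borough 495,276.36; Bellamy Zone 420,611.59.
Capped: East Borough ($277,350); balance $4,555,950 reallocated over remaining lane-miles 174.3.
Remaining shares: Pioneer District 2,807,280.72 → $2,807,280; Lower Ward 496,632.53 → $496,635; Harbor Precinct 810,295.18 → $810,295; Bellamy Zone 441,741.57 → $441,740.

Pioneer District: $2,807,280 · Lower Ward: $496,635 · Harbor Precinct: $810,295 · East Borough: $277,350 · Bellamy Zone: $441,740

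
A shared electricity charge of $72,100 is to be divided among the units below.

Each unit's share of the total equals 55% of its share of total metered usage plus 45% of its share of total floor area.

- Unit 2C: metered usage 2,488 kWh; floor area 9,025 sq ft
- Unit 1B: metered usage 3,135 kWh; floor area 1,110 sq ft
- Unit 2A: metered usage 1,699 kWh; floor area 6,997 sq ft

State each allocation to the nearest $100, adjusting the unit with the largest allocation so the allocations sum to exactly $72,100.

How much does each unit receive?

Totals — metered usage 7,322, floor area 17,132.
Composite weights (55% metered usage + 45% floor area): Unit 2C 0.4239; Unit 1B 0.2646; Unit 2A 0.3114.
Pro-rata amounts: Unit 2C 30,566.45; Unit 1B 19,080.90; Unit 2A 22,452.65.
After rounding ($100): Unit 2C $30,600; Unit 1B $19,100; Unit 2A $22,500. Sum = $72,200.
Difference $72,100 − $72,200 = −$100 applied to largest allocation (Unit 2C): Unit 2C becomes $30,500.

Unit 2C: $30,500 · Unit 1B: $19,100 · Unit 2A: $22,500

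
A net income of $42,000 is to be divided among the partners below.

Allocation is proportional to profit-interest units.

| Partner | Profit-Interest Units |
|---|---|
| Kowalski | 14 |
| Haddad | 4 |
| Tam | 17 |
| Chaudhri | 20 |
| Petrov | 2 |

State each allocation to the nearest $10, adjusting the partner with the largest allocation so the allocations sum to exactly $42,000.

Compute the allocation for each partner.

Profit-interest units total: 57.
Pro-rata amounts: Kowalski 14/57 × $42,000 = 10,315.79; Haddad 4/57 × $42,000 = 2,947.37; Tam 17/57 × $42,000 = 12,526.32; Chaudhri 20/57 × $42,000 = 14,736.84; Petrov 2/57 × $42,000 = 1,473.68.
Rounded to nearest $10: Kowalski $10,320; Haddad $2,950; Tam $12,530; Chaudhri $14,740; Petrov $1,470. Sum = $42,010.
Difference $42,000 − $42,010 = −$10 applied to largest allocation (Chaudhri): Chaudhri becomes $14,730.

Kowalski: $10,320 · Haddad: $2,950 · Tam: $12,530 · Chaudhri: $14,730 · Petrov: $1,470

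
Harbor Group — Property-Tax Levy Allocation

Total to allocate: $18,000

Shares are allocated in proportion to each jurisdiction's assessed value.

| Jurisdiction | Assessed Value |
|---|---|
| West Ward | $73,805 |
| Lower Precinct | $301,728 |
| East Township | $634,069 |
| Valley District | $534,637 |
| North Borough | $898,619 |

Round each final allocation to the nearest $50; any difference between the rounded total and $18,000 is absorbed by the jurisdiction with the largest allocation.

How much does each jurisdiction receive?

Combined assessed value = 2,442,858.
Raw shares: West Ward 73,805/2,442,858 × $18,000 = 543.83; Lower Precinct 301,728/2,442,858 × $18,000 = 2,223.26; East Township 634,069/2,442,858 × $18,000 = 4,672.09; Valley District 534,637/2,442,858 × $18,000 = 3,939.43; North Borough 898,619/2,442,858 × $18,000 = 6,621.40.
At nearest $50: West Ward $550; Lower Precinct $2,200; East Township $4,650; Valley District $3,950; North Borough $6,600. Sum = $17,950.
Difference $18,000 − $17,950 = +$50 applied to largest allocation (North Borough): North Borough becomes $6,650.

West Ward: $550 | Lower Precinct: $2,200 | East Township: $4,650 | Valley District: $3,950 | North Borough: $6,650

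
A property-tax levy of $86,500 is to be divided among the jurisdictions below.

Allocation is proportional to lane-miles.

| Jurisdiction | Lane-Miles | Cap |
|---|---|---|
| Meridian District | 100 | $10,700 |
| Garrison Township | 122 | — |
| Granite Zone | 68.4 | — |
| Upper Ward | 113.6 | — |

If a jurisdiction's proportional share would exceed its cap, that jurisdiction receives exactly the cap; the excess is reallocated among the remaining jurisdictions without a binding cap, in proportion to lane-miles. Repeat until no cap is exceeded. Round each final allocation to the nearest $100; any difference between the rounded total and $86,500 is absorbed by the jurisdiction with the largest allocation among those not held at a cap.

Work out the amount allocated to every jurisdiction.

Meridian District: $10,700 · Garrison Township: $30,400 · Granite Zone: $17,100 · Upper Ward: $28,300

Lane-miles total: 404.
Proportional shares (ignoring caps): Meridian District 21,410.89; Garrison Township 26,121.29; Granite Zone 14,645.05; Upper Ward 24,322.77.
Held at cap: Meridian District ($10,700); remaining pool $75,800 reallocated over remaining lane-miles 304.
Redistributed shares: Garrison Township 30,419.74 → $30,400; Granite Zone 17,055.00 → $17,100; Upper Ward 28,325.26 → $28,300.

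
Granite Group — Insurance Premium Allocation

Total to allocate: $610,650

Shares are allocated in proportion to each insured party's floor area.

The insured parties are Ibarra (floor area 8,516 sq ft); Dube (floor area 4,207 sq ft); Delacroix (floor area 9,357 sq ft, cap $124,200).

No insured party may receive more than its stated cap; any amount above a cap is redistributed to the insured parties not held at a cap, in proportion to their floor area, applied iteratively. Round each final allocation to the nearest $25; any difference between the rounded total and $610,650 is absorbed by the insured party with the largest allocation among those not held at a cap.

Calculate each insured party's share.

Ibarra: $325,600 | Dube: $160,850 | Delacroix: $124,200

Sum of floor area: 22,080.
Proportional shares (ignoring caps): Ibarra 235,520.62; Dube 116,349.84; Delacroix 258,779.53.
Capped: Delacroix ($124,200); balance $486,450 reallocated over remaining floor area 12,723.
Remaining shares: Ibarra 325,599.95 → $325,600; Dube 160,850.05 → $160,850.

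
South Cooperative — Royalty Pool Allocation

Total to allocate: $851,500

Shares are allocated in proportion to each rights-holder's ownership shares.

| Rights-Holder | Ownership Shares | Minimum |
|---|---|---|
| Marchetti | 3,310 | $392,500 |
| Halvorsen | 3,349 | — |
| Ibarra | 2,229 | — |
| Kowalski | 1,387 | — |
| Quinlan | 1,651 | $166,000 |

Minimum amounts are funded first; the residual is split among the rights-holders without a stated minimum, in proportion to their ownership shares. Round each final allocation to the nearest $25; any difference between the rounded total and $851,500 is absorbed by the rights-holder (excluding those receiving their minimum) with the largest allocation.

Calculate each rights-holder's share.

Marchetti: $392,500 · Halvorsen: $140,875 · Ibarra: $93,775 · Kowalski: $58,350 · Quinlan: $166,000

Fund the minimums — Marchetti $392,500; Quinlan $166,000. Balance $293,000.
Balance split over remaining ownership shares 6,965: Halvorsen 140,883.99 → $140,875; Ibarra 93,768.41 → $93,775; Kowalski 58,347.60 → $58,350.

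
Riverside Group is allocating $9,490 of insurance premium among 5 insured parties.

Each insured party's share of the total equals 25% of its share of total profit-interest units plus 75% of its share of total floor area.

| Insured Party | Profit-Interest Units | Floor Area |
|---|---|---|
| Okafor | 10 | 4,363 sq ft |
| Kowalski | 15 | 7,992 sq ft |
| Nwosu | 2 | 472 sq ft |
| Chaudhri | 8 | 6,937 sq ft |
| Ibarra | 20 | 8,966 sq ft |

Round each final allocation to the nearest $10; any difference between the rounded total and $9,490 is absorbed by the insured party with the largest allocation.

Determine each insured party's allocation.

Okafor: $1,510 | Kowalski: $2,630 | Nwosu: $200 | Chaudhri: $2,060 | Ibarra: $3,090

Totals — profit-interest units 55, floor area 28,730.
Blended shares (25% profit-interest units + 75% floor area): Okafor 0.1594; Kowalski 0.2768; Nwosu 0.0214; Chaudhri 0.2175; Ibarra 0.3250.
Proportional shares: Okafor 1,512.24; Kowalski 2,626.96; Nwosu 203.20; Chaudhri 2,063.65; Ibarra 3,083.94.
Rounded to nearest $10: Okafor $1,510; Kowalski $2,630; Nwosu $200; Chaudhri $2,060; Ibarra $3,080. Sum = $9,480.
Difference $9,490 − $9,480 = +$10 applied to largest allocation (Ibarra): Ibarra becomes $3,090.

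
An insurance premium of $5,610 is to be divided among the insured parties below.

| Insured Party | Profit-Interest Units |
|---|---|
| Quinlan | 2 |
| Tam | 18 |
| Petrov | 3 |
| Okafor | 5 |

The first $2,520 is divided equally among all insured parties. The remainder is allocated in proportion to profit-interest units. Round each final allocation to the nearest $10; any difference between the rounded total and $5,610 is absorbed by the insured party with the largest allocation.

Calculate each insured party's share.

Quinlan: $850 · Tam: $2,620 · Petrov: $960 · Okafor: $1,180

Equal tier: $2,520 ÷ 4 = $630 apiece.
Remainder $3,090 by profit-interest units (total 28): Quinlan 220.71 → $220; Tam 1,986.43 → $1,990; Petrov 331.07 → $330; Okafor 551.79 → $550.
Totals: Quinlan $630 + $220 = $850; Tam $630 + $1,990 = $2,620; Petrov $630 + $330 = $960; Okafor $630 + $550 = $1,180.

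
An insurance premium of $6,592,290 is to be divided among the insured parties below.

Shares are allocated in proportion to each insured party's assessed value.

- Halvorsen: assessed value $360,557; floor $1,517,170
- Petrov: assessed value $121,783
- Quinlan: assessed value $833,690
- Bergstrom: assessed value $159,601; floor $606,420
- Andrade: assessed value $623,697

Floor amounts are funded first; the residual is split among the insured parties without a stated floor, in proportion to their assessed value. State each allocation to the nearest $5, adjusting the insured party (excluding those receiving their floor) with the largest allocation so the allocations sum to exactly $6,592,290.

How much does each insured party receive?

Halvorsen: $1,517,170 · Petrov: $344,620 · Quinlan: $2,359,155 · Bergstrom: $606,420 · Andrade: $1,764,925

Fund the minimums — Halvorsen $1,517,170; Bergstrom $606,420. Residual $4,468,700.
Residual split over remaining assessed value 1,579,170: Petrov 344,618.81 → $344,620; Quinlan 2,359,157.34 → $2,359,155; Andrade 1,764,923.84 → $1,764,925.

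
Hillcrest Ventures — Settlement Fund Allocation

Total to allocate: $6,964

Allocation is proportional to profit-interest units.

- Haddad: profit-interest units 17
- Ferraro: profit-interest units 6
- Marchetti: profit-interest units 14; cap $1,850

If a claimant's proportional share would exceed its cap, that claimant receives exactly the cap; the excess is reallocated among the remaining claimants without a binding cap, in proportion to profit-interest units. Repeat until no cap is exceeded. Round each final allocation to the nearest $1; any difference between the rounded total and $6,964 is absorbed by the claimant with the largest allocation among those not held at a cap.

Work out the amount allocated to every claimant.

Haddad: $3,780 · Ferraro: $1,334 · Marchetti: $1,850

Profit-interest units total: 37.
Unconstrained shares: Haddad 3,199.68; Ferraro 1,129.30; Marchetti 2,635.03.
Cap binds for Marchetti ($1,850); remaining pool $5,114 reallocated over remaining profit-interest units 23.
Remaining shares: Haddad 3,779.91 → $3,780; Ferraro 1,334.09 → $1,334.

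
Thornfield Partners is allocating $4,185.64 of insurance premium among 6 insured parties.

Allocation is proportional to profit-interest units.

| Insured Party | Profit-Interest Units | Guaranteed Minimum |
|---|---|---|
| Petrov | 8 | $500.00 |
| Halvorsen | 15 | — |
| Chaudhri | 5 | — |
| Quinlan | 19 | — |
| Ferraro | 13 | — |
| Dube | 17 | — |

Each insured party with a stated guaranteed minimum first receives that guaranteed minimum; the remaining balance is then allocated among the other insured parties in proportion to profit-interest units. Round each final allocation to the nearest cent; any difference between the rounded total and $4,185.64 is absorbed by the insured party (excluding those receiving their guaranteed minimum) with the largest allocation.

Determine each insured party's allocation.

Guaranteed amounts: Petrov $500.00. Balance $3,685.64.
Balance split over remaining profit-interest units 69: Halvorsen 801.2261 → $801.23; Chaudhri 267.0754 → $267.08; Quinlan 1,014.8864 → $1,014.89; Ferraro 694.3959 → $694.40; Dube 908.0562 → $908.06.
Rounding difference −$0.02 applied to Quinlan → $1,014.87.

Petrov: $500.00 · Halvorsen: $801.23 · Chaudhri: $267.08 · Quinlan: $1,014.87 · Ferraro: $694.40 · Dube: $908.06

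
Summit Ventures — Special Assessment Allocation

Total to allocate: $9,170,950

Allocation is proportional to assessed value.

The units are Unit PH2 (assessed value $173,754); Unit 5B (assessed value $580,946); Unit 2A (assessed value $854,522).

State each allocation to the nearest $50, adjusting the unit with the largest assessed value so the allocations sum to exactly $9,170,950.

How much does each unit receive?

Unit PH2: $990,200; Unit 5B: $3,310,800; Unit 2A: $4,869,950

Combined assessed value = 1,609,222.
Unrounded shares: Unit PH2 173,754/1,609,222 × $9,170,950 = 990,223.38; Unit 5B 580,946/1,609,222 × $9,170,950 = 3,310,809.02; Unit 2A 854,522/1,609,222 × $9,170,950 = 4,869,917.60.
At nearest $50: Unit PH2 $990,200; Unit 5B $3,310,800; Unit 2A $4,869,900. Sum = $9,170,900.
Difference $9,170,950 − $9,170,900 = +$50 applied to largest assessed value (Unit 2A): Unit 2A becomes $4,869,950.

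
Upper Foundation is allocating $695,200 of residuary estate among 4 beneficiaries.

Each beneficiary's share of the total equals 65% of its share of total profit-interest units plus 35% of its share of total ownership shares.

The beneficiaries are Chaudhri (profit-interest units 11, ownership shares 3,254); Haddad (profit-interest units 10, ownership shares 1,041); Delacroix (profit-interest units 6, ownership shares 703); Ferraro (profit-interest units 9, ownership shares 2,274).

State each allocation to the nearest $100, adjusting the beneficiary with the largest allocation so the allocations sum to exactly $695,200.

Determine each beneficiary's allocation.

Totals — profit-interest units 36, ownership shares 7,272.
Composite weights (65% profit-interest units + 35% ownership shares): Chaudhri 0.3552; Haddad 0.2307; Delacroix 0.1422; Ferraro 0.2719.
Proportional shares: Chaudhri 246,952.78; Haddad 160,353.92; Delacroix 98,835.61; Ferraro 189,057.69.
After rounding ($100): Chaudhri $247,000; Haddad $160,400; Delacroix $98,800; Ferraro $189,100. Sum = $695,300.
Difference $695,200 − $695,300 = −$100 applied to largest allocation (Chaudhri): Chaudhri becomes $246,900.

Chaudhri: $246,900; Haddad: $160,400; Delacroix: $98,800; Ferraro: $189,100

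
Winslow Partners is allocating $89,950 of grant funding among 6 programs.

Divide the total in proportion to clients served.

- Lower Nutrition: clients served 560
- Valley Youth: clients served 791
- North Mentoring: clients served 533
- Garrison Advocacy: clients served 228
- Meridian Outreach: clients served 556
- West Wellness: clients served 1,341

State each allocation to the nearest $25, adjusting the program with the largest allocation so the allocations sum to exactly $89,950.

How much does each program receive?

Combined clients served = 4,009.
Raw shares: Lower Nutrition 560/4,009 × $89,950 = 12,564.73; Valley Youth 791/4,009 × $89,950 = 17,747.68; North Mentoring 533/4,009 × $89,950 = 11,958.93; Garrison Advocacy 228/4,009 × $89,950 = 5,115.64; Meridian Outreach 556/4,009 × $89,950 = 12,474.98; West Wellness 1,341/4,009 × $89,950 = 30,088.04.
After rounding ($25): Lower Nutrition $12,575; Valley Youth $17,750; North Mentoring $11,950; Garrison Advocacy $5,125; Meridian Outreach $12,475; West Wellness $30,100. Sum = $89,975.
Difference $89,950 − $89,975 = −$25 applied to largest allocation (West Wellness): West Wellness becomes $30,075.

Lower Nutrition: $12,575 · Valley Youth: $17,750 · North Mentoring: $11,950 · Garrison Advocacy: $5,125 · Meridian Outreach: $12,475 · West Wellness: $30,075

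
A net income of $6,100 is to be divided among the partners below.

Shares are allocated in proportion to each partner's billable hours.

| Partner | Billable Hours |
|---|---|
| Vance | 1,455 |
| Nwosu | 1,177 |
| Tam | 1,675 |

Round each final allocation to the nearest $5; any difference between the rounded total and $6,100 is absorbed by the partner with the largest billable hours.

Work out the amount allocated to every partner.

Vance: $2,060; Nwosu: $1,665; Tam: $2,375

Total billable hours = 4,307.
Raw shares: Vance 1,455/4,307 × $6,100 = 2,060.72; Nwosu 1,177/4,307 × $6,100 = 1,666.98; Tam 1,675/4,307 × $6,100 = 2,372.30.
Rounded to nearest $5: Vance $2,060; Nwosu $1,665; Tam $2,370. Sum = $6,095.
Difference $6,100 − $6,095 = +$5 applied to largest billable hours (Tam): Tam becomes $2,375.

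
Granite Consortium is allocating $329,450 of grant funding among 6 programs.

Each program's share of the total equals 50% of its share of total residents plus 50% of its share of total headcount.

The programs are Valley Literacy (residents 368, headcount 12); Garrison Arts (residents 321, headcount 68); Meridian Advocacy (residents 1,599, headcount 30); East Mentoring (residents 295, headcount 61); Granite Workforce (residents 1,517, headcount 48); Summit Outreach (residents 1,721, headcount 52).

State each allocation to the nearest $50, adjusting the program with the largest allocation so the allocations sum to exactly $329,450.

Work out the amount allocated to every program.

Valley Literacy: $17,700 | Garrison Arts: $50,400 | Meridian Advocacy: $63,500 | East Mentoring: $45,450 | Granite Workforce: $72,100 | Summit Outreach: $80,300

Totals — residents 5,821, headcount 271.
Composite weights (50% residents + 50% headcount): Valley Literacy 0.0537; Garrison Arts 0.1530; Meridian Advocacy 0.1927; East Mentoring 0.1379; Granite Workforce 0.2189; Summit Outreach 0.2438.
Pro-rata amounts: Valley Literacy 17,707.91; Garrison Arts 50,417.00; Meridian Advocacy 63,484.39; East Mentoring 45,426.35; Granite Workforce 72,105.06; Summit Outreach 80,309.30.
Rounded to nearest $50: Valley Literacy $17,700; Garrison Arts $50,400; Meridian Advocacy $63,500; East Mentoring $45,450; Granite Workforce $72,100; Summit Outreach $80,300. Sum = $329,450.
Sum already equals the total — no adjustment.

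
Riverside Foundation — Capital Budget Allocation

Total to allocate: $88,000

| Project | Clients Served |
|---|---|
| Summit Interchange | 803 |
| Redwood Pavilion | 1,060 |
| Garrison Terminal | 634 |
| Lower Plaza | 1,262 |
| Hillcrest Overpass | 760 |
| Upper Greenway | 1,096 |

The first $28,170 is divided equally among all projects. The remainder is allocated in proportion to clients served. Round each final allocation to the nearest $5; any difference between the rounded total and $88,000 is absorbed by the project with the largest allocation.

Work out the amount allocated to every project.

$28,170 shared equally gives $4,695 per project.
Remainder $59,830 by clients served (total 5,615): Summit Interchange 8,556.28 → $8,555; Redwood Pavilion 11,294.71 → $11,295; Garrison Terminal 6,755.52 → $6,755; Lower Plaza 13,447.10 → $13,445; Hillcrest Overpass 8,098.09 → $8,100; Upper Greenway 11,678.30 → $11,680.
Totals: Summit Interchange $4,695 + $8,555 = $13,250; Redwood Pavilion $4,695 + $11,295 = $15,990; Garrison Terminal $4,695 + $6,755 = $11,450; Lower Plaza $4,695 + $13,445 = $18,140; Hillcrest Overpass $4,695 + $8,100 = $12,795; Upper Greenway $4,695 + $11,680 = $16,375.

Summit Interchange: $13,250 · Redwood Pavilion: $15,990 · Garrison Terminal: $11,450 · Lower Plaza: $18,140 · Hillcrest Overpass: $12,795 · Upper Greenway: $16,375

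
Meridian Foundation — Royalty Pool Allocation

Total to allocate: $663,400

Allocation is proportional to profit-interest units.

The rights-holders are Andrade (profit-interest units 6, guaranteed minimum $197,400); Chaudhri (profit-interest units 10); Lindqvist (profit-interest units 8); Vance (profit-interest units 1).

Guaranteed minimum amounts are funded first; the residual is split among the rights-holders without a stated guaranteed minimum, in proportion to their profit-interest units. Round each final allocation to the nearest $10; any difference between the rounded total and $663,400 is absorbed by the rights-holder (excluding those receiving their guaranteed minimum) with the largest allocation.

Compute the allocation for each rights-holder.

Andrade: $197,400 · Chaudhri: $245,260 · Lindqvist: $196,210 · Vance: $24,530

Minimums first: Andrade $197,400. Remaining pool $466,000.
Remaining pool split over remaining profit-interest units 19: Chaudhri 245,263.16 → $245,260; Lindqvist 196,210.53 → $196,210; Vance 24,526.32 → $24,530.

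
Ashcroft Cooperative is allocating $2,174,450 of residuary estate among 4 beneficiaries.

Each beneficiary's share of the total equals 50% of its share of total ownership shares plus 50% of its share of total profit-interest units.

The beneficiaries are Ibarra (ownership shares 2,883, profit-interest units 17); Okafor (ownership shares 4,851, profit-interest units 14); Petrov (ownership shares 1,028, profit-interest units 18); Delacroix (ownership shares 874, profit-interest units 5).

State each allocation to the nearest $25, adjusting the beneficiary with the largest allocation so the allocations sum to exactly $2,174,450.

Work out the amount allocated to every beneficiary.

Ownership shares total 9,636; profit-interest units total 54.
Composite weights (50% ownership shares + 50% profit-interest units): Ibarra 0.3070; Okafor 0.3813; Petrov 0.2200; Delacroix 0.0916.
Unrounded shares: Ibarra 667,561.97; Okafor 829,209.02; Petrov 478,397.05; Delacroix 199,281.96.
After rounding ($25): Ibarra $667,550; Okafor $829,200; Petrov $478,400; Delacroix $199,275. Sum = $2,174,425.
Difference $2,174,450 − $2,174,425 = +$25 applied to largest allocation (Okafor): Okafor becomes $829,225.

Ibarra: $667,550; Okafor: $829,225; Petrov: $478,400; Delacroix: $199,275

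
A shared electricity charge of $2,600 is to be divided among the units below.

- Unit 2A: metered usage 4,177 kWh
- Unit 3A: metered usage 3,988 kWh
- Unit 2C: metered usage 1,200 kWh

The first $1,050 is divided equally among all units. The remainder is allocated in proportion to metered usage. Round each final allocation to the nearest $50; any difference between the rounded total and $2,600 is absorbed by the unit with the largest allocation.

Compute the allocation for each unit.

Unit 2A: $1,050 · Unit 3A: $1,000 · Unit 2C: $550

First tranche $1,050 split equally: $350 each.
Remainder $1,550 by metered usage (total 9,365): Unit 2A 691.33 → $700; Unit 3A 660.05 → $650; Unit 2C 198.61 → $200.
Totals: Unit 2A $350 + $700 = $1,050; Unit 3A $350 + $650 = $1,000; Unit 2C $350 + $200 = $550.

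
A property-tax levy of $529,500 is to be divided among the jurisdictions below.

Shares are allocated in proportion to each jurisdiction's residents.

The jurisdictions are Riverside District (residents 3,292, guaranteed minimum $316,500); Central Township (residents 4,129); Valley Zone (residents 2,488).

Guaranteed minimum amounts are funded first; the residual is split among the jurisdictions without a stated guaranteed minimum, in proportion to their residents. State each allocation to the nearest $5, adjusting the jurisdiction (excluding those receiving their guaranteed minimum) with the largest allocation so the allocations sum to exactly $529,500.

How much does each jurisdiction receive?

Riverside District: $316,500; Central Township: $132,910; Valley Zone: $80,090

Guaranteed amounts: Riverside District $316,500. Residual $213,000.
Residual split over remaining residents 6,617: Central Township 132,911.74 → $132,910; Valley Zone 80,088.26 → $80,090.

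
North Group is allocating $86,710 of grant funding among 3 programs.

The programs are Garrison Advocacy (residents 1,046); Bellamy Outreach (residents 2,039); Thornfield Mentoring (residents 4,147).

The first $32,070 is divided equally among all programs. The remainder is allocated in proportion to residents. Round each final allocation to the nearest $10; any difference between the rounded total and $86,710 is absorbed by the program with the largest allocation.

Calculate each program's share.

First tranche $32,070 split equally: $10,690 each.
Remainder $54,640 by residents (total 7,232): Garrison Advocacy 7,902.85 → $7,900; Bellamy Outreach 15,405.28 → $15,410; Thornfield Mentoring 31,331.87 → $31,330.
Totals: Garrison Advocacy $10,690 + $7,900 = $18,590; Bellamy Outreach $10,690 + $15,410 = $26,100; Thornfield Mentoring $10,690 + $31,330 = $42,020.

Garrison Advocacy: $18,590 · Bellamy Outreach: $26,100 · Thornfield Mentoring: $42,020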